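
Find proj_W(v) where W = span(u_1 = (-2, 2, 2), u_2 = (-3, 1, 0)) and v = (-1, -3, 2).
proj_W(v) = (0, 0, 0)

Set up U = [u_1 | ... | u_2] ∈ R^(3×2). The projector onto W = col(U) is P = U (U^T U)^(-1) U^T.
Compute U^T U =
  [12, 8]
  [8, 10],
and U^T v = (0, 0).
Solve U^T U · c = U^T v for the coefficients: c = (0, 0). The projection is proj_W(v) = U c.
Check: (v - proj_W(v)) · u_1 = 0  (should be 0).
Check: (v - proj_W(v)) · u_2 = 0  (should be 0).
Result: proj_W(v) = (0, 0, 0).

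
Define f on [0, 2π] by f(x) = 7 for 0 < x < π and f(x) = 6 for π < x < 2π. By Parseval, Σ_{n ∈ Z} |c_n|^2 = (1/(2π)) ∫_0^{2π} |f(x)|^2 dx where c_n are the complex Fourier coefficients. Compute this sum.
Σ |c_n|^2 = 85/2

Parseval equates the L^2 energy of f (normalised by 1/(2π)) with the ℓ^2 sum of its Fourier coefficients: (1/(2π)) ∫_0^{2π} |f|^2 = Σ |c_n|^2.
Compute the left side: (1/(2π)) [∫_0^π 7^2 dx + ∫_π^{2π} 6^2 dx] = (1/(2π)) · (49π + 36π) = (49 + 36)/2 = 85/2.
So Σ_{n ∈ Z} |c_n|^2 = 85/2.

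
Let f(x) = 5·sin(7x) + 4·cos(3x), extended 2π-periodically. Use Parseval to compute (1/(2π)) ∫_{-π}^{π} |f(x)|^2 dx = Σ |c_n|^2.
Σ |c_n|^2 = 41/2

Expand |f|^2 and use orthogonality of {sin(nx), cos(mx)} on [-π, π]:
  ∫_{-π}^{π} sin(nx)^2 dx = π, ∫ cos(mx)^2 dx = π, and cross terms integrate to 0.
So ∫_{-π}^{π} f(x)^2 dx = 5^2 · π + 4^2 · π = (25 + 16)π.
Divide by 2π: (25 + 16)/2 = 41/2.
By Parseval, this equals Σ |c_n|^2.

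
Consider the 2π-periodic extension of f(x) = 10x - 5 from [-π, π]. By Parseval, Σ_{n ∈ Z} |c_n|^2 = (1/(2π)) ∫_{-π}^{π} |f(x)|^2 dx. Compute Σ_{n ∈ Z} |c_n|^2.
Σ |c_n|^2 = 100π^2/3 + 25

Expand and integrate term by term over [-π, π]:
  ∫ (10x)^2 dx = 100·(2π^3/3); ∫ 2·10·(-5)·x dx = 0 (odd integrand); ∫ (-5)^2 dx = 25·2π.
So (1/(2π)) ∫_{-π}^{π} (10x - 5)^2 dx = 100π^2/3 + 25 = 100π^2/3 + 25.
Parseval ⇒ Σ |c_n|^2 = 100π^2/3 + 25.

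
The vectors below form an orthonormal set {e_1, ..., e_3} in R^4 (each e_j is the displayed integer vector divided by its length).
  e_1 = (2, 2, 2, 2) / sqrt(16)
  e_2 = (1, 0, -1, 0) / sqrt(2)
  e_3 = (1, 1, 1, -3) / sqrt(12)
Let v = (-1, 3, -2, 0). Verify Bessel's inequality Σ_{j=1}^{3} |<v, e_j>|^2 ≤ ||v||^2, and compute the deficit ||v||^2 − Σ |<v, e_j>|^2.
Σ |<v, e_j>|^2 = 1/2; ||v||^2 = 14; deficit = 27/2

Write each e_j = u_j / sqrt(<u_j, u_j>) where u_j is the displayed integer vector. Then <v, e_j> = <v, u_j> / sqrt(<u_j, u_j>), so |<v, e_j>|^2 = <v, u_j>^2 / <u_j, u_j>.
Coefficients: <v, e_1> = 0/sqrt(16), <v, e_2> = 1/sqrt(2), <v, e_3> = 0/sqrt(12).
Square and sum: Σ |<v, e_j>|^2 = 1/2.
Compute ||v||^2 = v·v = 14.
Deficit = 14 − 1/2 = 27/2 ≥ 0, confirming Bessel's inequality. (The deficit equals ||v − Σ <v,e_j> e_j||^2, the squared distance from v to span{e_j}.)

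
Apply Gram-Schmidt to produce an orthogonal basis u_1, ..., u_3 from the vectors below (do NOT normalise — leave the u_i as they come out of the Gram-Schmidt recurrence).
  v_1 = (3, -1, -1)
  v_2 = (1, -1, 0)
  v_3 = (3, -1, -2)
Orthogonal basis:
  u_1 = (3, -1, -1)
  u_2 = (-1/11, -7/11, 4/11)
  u_3 = (-1/3, -1/3, -2/3)

Apply the Gram-Schmidt recurrence
  u_1 = v_1
  u_i = v_i − Σ_{j<i} ((v_i · u_j) / (u_j · u_j)) · u_j.

Step by step this gives:
  u_1 = (3, -1, -1)
  u_2 = (-1/11, -7/11, 4/11)
  u_3 = (-1/3, -1/3, -2/3)

Orthogonality check:
  u_2 · u_1 = 0 (should be 0)
  u_3 · u_1 = 0 (should be 0)
  u_3 · u_2 = 0 (should be 0)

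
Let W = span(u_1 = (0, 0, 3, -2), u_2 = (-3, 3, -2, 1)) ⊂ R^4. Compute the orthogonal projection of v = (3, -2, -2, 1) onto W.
proj_W(v) = (582/235, -582/235, -404/235, 334/235)

Set up U = [u_1 | ... | u_2] ∈ R^(4×2). The projector onto W = col(U) is P = U (U^T U)^(-1) U^T.
Compute U^T U =
  [13, -8]
  [-8, 23],
and U^T v = (-8, -10).
Solve U^T U · c = U^T v for the coefficients: c = (-264/235, -194/235). The projection is proj_W(v) = U c.
Check: (v - proj_W(v)) · u_1 = 0  (should be 0).
Check: (v - proj_W(v)) · u_2 = 0  (should be 0).
Result: proj_W(v) = (582/235, -582/235, -404/235, 334/235).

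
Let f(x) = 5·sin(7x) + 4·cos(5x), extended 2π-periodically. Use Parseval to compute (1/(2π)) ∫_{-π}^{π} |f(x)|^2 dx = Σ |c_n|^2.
Σ |c_n|^2 = 41/2

Expand |f|^2 and use orthogonality of {sin(nx), cos(mx)} on [-π, π]:
  ∫_{-π}^{π} sin(nx)^2 dx = π, ∫ cos(mx)^2 dx = π, and cross terms integrate to 0.
So ∫_{-π}^{π} f(x)^2 dx = 5^2 · π + 4^2 · π = (25 + 16)π.
Divide by 2π: (25 + 16)/2 = 41/2.
By Parseval, this equals Σ |c_n|^2.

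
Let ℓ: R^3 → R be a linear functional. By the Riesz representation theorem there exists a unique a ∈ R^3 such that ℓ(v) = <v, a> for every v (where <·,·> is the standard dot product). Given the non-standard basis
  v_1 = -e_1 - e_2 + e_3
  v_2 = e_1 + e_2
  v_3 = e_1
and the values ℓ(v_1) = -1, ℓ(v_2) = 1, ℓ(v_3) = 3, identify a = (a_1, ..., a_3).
a = (3, -2, 0)

Write a = (a_1, ..., a_3) in the standard basis. For each basis vector v_i, ℓ(v_i) = <v_i, a> is a linear equation in the a_j's. Collect the n equations into a matrix system V a = ℓ, where row i of V is v_i (expressed in the standard basis). Since V is invertible (lower-triangular with 1s on the diagonal, up to permutation), solve by back-substitution:
  V =
[[-1, -1, 1],
 [1, 1, 0],
 [1, 0, 0]]
  V a = (-1, 1, 3)
Solving gives a = (3, -2, 0).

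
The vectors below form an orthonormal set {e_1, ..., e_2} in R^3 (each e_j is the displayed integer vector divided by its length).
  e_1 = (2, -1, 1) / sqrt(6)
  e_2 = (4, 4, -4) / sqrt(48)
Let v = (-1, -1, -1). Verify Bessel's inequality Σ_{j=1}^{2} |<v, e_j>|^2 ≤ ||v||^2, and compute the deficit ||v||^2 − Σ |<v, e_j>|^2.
Σ |<v, e_j>|^2 = 1; ||v||^2 = 3; deficit = 2

Write each e_j = u_j / sqrt(<u_j, u_j>) where u_j is the displayed integer vector. Then <v, e_j> = <v, u_j> / sqrt(<u_j, u_j>), so |<v, e_j>|^2 = <v, u_j>^2 / <u_j, u_j>.
Coefficients: <v, e_1> = -2/sqrt(6), <v, e_2> = -4/sqrt(48).
Square and sum: Σ |<v, e_j>|^2 = 1.
Compute ||v||^2 = v·v = 3.
Deficit = 3 − 1 = 2 ≥ 0, confirming Bessel's inequality. (The deficit equals ||v − Σ <v,e_j> e_j||^2, the squared distance from v to span{e_j}.)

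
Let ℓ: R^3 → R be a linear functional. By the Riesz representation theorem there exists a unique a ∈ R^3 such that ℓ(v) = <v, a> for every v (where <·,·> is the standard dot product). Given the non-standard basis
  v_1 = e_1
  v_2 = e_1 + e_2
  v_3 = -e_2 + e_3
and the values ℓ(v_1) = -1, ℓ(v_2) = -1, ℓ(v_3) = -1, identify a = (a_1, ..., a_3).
a = (-1, 0, -1)

Write a = (a_1, ..., a_3) in the standard basis. For each basis vector v_i, ℓ(v_i) = <v_i, a> is a linear equation in the a_j's. Collect the n equations into a matrix system V a = ℓ, where row i of V is v_i (expressed in the standard basis). Since V is invertible (lower-triangular with 1s on the diagonal, up to permutation), solve by back-substitution:
  V =
[[1, 0, 0],
 [1, 1, 0],
 [0, -1, 1]]
  V a = (-1, -1, -1)
Solving gives a = (-1, 0, -1).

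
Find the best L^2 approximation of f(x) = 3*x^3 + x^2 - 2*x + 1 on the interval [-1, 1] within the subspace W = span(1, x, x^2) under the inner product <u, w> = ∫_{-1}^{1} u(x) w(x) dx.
g(x) = x^2 - x/5 + 1

The best approximation g ∈ W is the orthogonal projection of f onto W. Writing g = a_0 + a_1 x + a_2 x^2, the coefficients solve the normal equations G · a = b where
  G_{ij} = <φ_i, φ_j> and b_i = <f, φ_i>, with φ_0 = 1, φ_1 = x, φ_2 = x^2.
G =
  [2, 0, 2/3]
  [0, 2/3, 0]
  [2/3, 0, 2/5],
b = (8/3, -2/15, 16/15).
Solving gives a_0 = 1, a_1 = -1/5, a_2 = 1, so
  g(x) = x^2 - x/5 + 1.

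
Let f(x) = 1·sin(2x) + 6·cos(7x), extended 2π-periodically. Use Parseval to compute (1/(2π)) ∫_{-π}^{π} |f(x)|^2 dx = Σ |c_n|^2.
Σ |c_n|^2 = 37/2

Expand |f|^2 and use orthogonality of {sin(nx), cos(mx)} on [-π, π]:
  ∫_{-π}^{π} sin(nx)^2 dx = π, ∫ cos(mx)^2 dx = π, and cross terms integrate to 0.
So ∫_{-π}^{π} f(x)^2 dx = 1^2 · π + 6^2 · π = (1 + 36)π.
Divide by 2π: (1 + 36)/2 = 37/2.
By Parseval, this equals Σ |c_n|^2.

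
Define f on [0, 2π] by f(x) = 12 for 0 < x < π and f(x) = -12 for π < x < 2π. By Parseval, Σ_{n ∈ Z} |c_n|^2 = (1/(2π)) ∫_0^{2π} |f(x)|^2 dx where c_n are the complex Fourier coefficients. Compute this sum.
Σ |c_n|^2 = 144

Parseval equates the L^2 energy of f (normalised by 1/(2π)) with the ℓ^2 sum of its Fourier coefficients: (1/(2π)) ∫_0^{2π} |f|^2 = Σ |c_n|^2.
Compute the left side: (1/(2π)) [∫_0^π 12^2 dx + ∫_π^{2π} (-12)^2 dx] = (1/(2π)) · (144π + 144π) = (144 + 144)/2 = 144.
So Σ_{n ∈ Z} |c_n|^2 = 144.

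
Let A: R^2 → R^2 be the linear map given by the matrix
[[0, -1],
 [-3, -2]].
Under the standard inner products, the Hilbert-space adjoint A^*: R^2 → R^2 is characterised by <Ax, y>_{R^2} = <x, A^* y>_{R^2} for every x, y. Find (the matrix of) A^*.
A^* = A^T =
[[0, -3],
 [-1, -2]]

For real matrices with standard dot products, the defining identity <Ax, y> = <x, A^* y> gives (Ax)^T y = x^T (A^*) y, i.e. x^T A^T y = x^T (A^*) y. Since this holds for all x, y, we must have A^* = A^T. Therefore
A^* =
[[0, -3],
 [-1, -2]].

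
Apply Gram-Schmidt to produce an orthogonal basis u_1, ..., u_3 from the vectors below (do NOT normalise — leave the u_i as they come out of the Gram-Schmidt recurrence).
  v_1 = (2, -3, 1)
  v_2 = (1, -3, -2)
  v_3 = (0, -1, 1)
Orthogonal basis:
  u_1 = (2, -3, 1)
  u_2 = (-2/7, -15/14, -37/14)
  u_3 = (-72/115, -8/23, 24/115)

Apply the Gram-Schmidt recurrence
  u_1 = v_1
  u_i = v_i − Σ_{j<i} ((v_i · u_j) / (u_j · u_j)) · u_j.

Step by step this gives:
  u_1 = (2, -3, 1)
  u_2 = (-2/7, -15/14, -37/14)
  u_3 = (-72/115, -8/23, 24/115)

Orthogonality check:
  u_2 · u_1 = 0 (should be 0)
  u_3 · u_1 = 0 (should be 0)
  u_3 · u_2 = 0 (should be 0)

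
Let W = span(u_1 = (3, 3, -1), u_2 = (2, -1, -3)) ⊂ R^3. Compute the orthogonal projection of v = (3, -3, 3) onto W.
proj_W(v) = (-9/23, -72/115, -6/115)

Set up U = [u_1 | ... | u_2] ∈ R^(3×2). The projector onto W = col(U) is P = U (U^T U)^(-1) U^T.
Compute U^T U =
  [19, 6]
  [6, 14],
and U^T v = (-3, 0).
Solve U^T U · c = U^T v for the coefficients: c = (-21/115, 9/115). The projection is proj_W(v) = U c.
Check: (v - proj_W(v)) · u_1 = 0  (should be 0).
Check: (v - proj_W(v)) · u_2 = 0  (should be 0).
Result: proj_W(v) = (-9/23, -72/115, -6/115).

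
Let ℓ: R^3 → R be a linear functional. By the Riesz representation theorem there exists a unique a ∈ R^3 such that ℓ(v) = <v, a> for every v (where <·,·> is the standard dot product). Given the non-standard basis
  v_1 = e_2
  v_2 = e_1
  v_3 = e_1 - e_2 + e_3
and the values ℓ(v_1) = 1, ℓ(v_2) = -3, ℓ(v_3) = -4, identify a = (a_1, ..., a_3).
a = (-3, 1, 0)

Write a = (a_1, ..., a_3) in the standard basis. For each basis vector v_i, ℓ(v_i) = <v_i, a> is a linear equation in the a_j's. Collect the n equations into a matrix system V a = ℓ, where row i of V is v_i (expressed in the standard basis). Since V is invertible (lower-triangular with 1s on the diagonal, up to permutation), solve by back-substitution:
  V =
[[0, 1, 0],
 [1, 0, 0],
 [1, -1, 1]]
  V a = (1, -3, -4)
Solving gives a = (-3, 1, 0).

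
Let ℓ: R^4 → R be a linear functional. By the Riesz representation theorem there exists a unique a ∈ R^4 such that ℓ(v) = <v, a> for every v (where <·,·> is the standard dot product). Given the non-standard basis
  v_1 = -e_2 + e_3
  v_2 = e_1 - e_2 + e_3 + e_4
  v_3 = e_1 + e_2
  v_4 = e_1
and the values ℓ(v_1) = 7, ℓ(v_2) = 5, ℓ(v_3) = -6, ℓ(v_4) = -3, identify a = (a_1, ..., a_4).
a = (-3, -3, 4, 1)

Write a = (a_1, ..., a_4) in the standard basis. For each basis vector v_i, ℓ(v_i) = <v_i, a> is a linear equation in the a_j's. Collect the n equations into a matrix system V a = ℓ, where row i of V is v_i (expressed in the standard basis). Since V is invertible (lower-triangular with 1s on the diagonal, up to permutation), solve by back-substitution:
  V =
[[0, -1, 1, 0],
 [1, -1, 1, 1],
 [1, 1, 0, 0],
 [1, 0, 0, 0]]
  V a = (7, 5, -6, -3)
Solving gives a = (-3, -3, 4, 1).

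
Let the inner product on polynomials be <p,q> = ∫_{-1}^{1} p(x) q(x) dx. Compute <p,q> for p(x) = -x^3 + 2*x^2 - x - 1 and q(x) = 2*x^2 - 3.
<p,q> = 34/15

Expand the product: p(x)·q(x) = -2*x^5 + 4*x^4 + x^3 - 8*x^2 + 3*x + 3.
∫_{-1}^{1} of each monomial x^k gives [2/(k+1) if k even, 0 if k odd]. Integrating term-by-term (or equivalently evaluating the antiderivative F(x) = -x^6/3 + 4*x^5/5 + x^4/4 - 8*x^3/3 + 3*x^2/2 + 3*x at the endpoints):
  F(1) − F(−1) = 51/20 − (17/60) = 34/15.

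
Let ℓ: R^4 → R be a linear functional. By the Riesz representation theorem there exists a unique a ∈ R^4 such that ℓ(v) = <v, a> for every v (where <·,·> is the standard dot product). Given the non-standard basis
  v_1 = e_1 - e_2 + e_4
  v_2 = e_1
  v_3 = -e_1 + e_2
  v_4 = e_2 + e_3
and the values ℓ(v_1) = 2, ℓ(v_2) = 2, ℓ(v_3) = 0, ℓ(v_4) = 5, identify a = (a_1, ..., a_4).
a = (2, 2, 3, 2)

Write a = (a_1, ..., a_4) in the standard basis. For each basis vector v_i, ℓ(v_i) = <v_i, a> is a linear equation in the a_j's. Collect the n equations into a matrix system V a = ℓ, where row i of V is v_i (expressed in the standard basis). Since V is invertible (lower-triangular with 1s on the diagonal, up to permutation), solve by back-substitution:
  V =
[[1, -1, 0, 1],
 [1, 0, 0, 0],
 [-1, 1, 0, 0],
 [0, 1, 1, 0]]
  V a = (2, 2, 0, 5)
Solving gives a = (2, 2, 3, 2).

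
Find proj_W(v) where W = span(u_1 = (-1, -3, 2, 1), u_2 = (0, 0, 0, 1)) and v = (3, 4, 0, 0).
proj_W(v) = (15/14, 45/14, -15/7, 0)

Set up U = [u_1 | ... | u_2] ∈ R^(4×2). The projector onto W = col(U) is P = U (U^T U)^(-1) U^T.
Compute U^T U =
  [15, 1]
  [1, 1],
and U^T v = (-15, 0).
Solve U^T U · c = U^T v for the coefficients: c = (-15/14, 15/14). The projection is proj_W(v) = U c.
Check: (v - proj_W(v)) · u_1 = 0  (should be 0).
Check: (v - proj_W(v)) · u_2 = 0  (should be 0).
Result: proj_W(v) = (15/14, 45/14, -15/7, 0).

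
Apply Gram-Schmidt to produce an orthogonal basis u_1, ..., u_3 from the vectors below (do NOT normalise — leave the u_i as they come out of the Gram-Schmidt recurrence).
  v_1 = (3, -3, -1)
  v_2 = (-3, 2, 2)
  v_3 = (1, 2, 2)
Orthogonal basis:
  u_1 = (3, -3, -1)
  u_2 = (-6/19, -13/19, 21/19)
  u_3 = (32/17, 24/17, 24/17)

Apply the Gram-Schmidt recurrence
  u_1 = v_1
  u_i = v_i − Σ_{j<i} ((v_i · u_j) / (u_j · u_j)) · u_j.

Step by step this gives:
  u_1 = (3, -3, -1)
  u_2 = (-6/19, -13/19, 21/19)
  u_3 = (32/17, 24/17, 24/17)

Orthogonality check:
  u_2 · u_1 = 0 (should be 0)
  u_3 · u_1 = 0 (should be 0)
  u_3 · u_2 = 0 (should be 0)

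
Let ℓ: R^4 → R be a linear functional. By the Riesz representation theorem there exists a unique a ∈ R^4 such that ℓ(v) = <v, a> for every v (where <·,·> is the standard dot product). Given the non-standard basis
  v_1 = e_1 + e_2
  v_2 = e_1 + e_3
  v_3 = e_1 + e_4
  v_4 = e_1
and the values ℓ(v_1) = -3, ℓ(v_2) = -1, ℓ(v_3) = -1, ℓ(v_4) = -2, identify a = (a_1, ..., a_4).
a = (-2, -1, 1, 1)

Write a = (a_1, ..., a_4) in the standard basis. For each basis vector v_i, ℓ(v_i) = <v_i, a> is a linear equation in the a_j's. Collect the n equations into a matrix system V a = ℓ, where row i of V is v_i (expressed in the standard basis). Since V is invertible (lower-triangular with 1s on the diagonal, up to permutation), solve by back-substitution:
  V =
[[1, 1, 0, 0],
 [1, 0, 1, 0],
 [1, 0, 0, 1],
 [1, 0, 0, 0]]
  V a = (-3, -1, -1, -2)
Solving gives a = (-2, -1, 1, 1).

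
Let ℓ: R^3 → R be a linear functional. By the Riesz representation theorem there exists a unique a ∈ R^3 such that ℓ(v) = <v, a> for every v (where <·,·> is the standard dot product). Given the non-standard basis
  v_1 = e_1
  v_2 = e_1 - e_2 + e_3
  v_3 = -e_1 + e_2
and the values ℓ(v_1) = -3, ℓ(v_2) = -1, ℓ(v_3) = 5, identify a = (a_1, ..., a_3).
a = (-3, 2, 4)

Write a = (a_1, ..., a_3) in the standard basis. For each basis vector v_i, ℓ(v_i) = <v_i, a> is a linear equation in the a_j's. Collect the n equations into a matrix system V a = ℓ, where row i of V is v_i (expressed in the standard basis). Since V is invertible (lower-triangular with 1s on the diagonal, up to permutation), solve by back-substitution:
  V =
[[1, 0, 0],
 [1, -1, 1],
 [-1, 1, 0]]
  V a = (-3, -1, 5)
Solving gives a = (-3, 2, 4).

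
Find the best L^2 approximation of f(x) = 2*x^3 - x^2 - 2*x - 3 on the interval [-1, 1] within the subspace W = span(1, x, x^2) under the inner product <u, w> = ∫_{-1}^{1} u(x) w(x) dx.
g(x) = -x^2 - 4*x/5 - 3

The best approximation g ∈ W is the orthogonal projection of f onto W. Writing g = a_0 + a_1 x + a_2 x^2, the coefficients solve the normal equations G · a = b where
  G_{ij} = <φ_i, φ_j> and b_i = <f, φ_i>, with φ_0 = 1, φ_1 = x, φ_2 = x^2.
G =
  [2, 0, 2/3]
  [0, 2/3, 0]
  [2/3, 0, 2/5],
b = (-20/3, -8/15, -12/5).
Solving gives a_0 = -3, a_1 = -4/5, a_2 = -1, so
  g(x) = -x^2 - 4*x/5 - 3.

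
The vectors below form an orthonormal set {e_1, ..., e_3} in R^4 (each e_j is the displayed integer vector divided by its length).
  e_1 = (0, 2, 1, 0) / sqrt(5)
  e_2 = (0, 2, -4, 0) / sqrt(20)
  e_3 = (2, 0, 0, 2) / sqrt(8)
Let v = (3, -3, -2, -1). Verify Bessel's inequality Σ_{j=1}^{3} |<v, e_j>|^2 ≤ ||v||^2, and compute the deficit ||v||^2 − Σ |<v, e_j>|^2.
Σ |<v, e_j>|^2 = 15; ||v||^2 = 23; deficit = 8

Write each e_j = u_j / sqrt(<u_j, u_j>) where u_j is the displayed integer vector. Then <v, e_j> = <v, u_j> / sqrt(<u_j, u_j>), so |<v, e_j>|^2 = <v, u_j>^2 / <u_j, u_j>.
Coefficients: <v, e_1> = -8/sqrt(5), <v, e_2> = 2/sqrt(20), <v, e_3> = 4/sqrt(8).
Square and sum: Σ |<v, e_j>|^2 = 15.
Compute ||v||^2 = v·v = 23.
Deficit = 23 − 15 = 8 ≥ 0, confirming Bessel's inequality. (The deficit equals ||v − Σ <v,e_j> e_j||^2, the squared distance from v to span{e_j}.)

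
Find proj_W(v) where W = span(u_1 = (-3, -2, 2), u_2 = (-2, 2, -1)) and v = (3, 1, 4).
proj_W(v) = (353/153, -218/153, 82/153)

Set up U = [u_1 | ... | u_2] ∈ R^(3×2). The projector onto W = col(U) is P = U (U^T U)^(-1) U^T.
Compute U^T U =
  [17, 0]
  [0, 9],
and U^T v = (-3, -8).
Solve U^T U · c = U^T v for the coefficients: c = (-3/17, -8/9). The projection is proj_W(v) = U c.
Check: (v - proj_W(v)) · u_1 = 0  (should be 0).
Check: (v - proj_W(v)) · u_2 = 0  (should be 0).
Result: proj_W(v) = (353/153, -218/153, 82/153).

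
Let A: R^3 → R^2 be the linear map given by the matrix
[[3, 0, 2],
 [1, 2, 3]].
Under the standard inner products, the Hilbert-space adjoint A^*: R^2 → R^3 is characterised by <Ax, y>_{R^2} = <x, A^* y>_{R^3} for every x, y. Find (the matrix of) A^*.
A^* = A^T =
[[3, 1],
 [0, 2],
 [2, 3]]

For real matrices with standard dot products, the defining identity <Ax, y> = <x, A^* y> gives (Ax)^T y = x^T (A^*) y, i.e. x^T A^T y = x^T (A^*) y. Since this holds for all x, y, we must have A^* = A^T. Therefore
A^* =
[[3, 1],
 [0, 2],
 [2, 3]].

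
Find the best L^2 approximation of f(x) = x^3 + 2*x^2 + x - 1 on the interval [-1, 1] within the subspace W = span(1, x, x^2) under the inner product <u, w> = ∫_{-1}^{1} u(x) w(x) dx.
g(x) = 2*x^2 + 8*x/5 - 1

The best approximation g ∈ W is the orthogonal projection of f onto W. Writing g = a_0 + a_1 x + a_2 x^2, the coefficients solve the normal equations G · a = b where
  G_{ij} = <φ_i, φ_j> and b_i = <f, φ_i>, with φ_0 = 1, φ_1 = x, φ_2 = x^2.
G =
  [2, 0, 2/3]
  [0, 2/3, 0]
  [2/3, 0, 2/5],
b = (-2/3, 16/15, 2/15).
Solving gives a_0 = -1, a_1 = 8/5, a_2 = 2, so
  g(x) = 2*x^2 + 8*x/5 - 1.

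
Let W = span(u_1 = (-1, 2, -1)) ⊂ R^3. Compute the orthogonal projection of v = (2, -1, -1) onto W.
proj_W(v) = (1/2, -1, 1/2)

Set up U = [u_1 | ... | u_1] ∈ R^(3×1). The projector onto W = col(U) is P = U (U^T U)^(-1) U^T.
Compute U^T U =
  [6],
and U^T v = (-3).
Solve U^T U · c = U^T v for the coefficients: c = (-1/2). The projection is proj_W(v) = U c.
Check: (v - proj_W(v)) · u_1 = 0  (should be 0).
Result: proj_W(v) = (1/2, -1, 1/2).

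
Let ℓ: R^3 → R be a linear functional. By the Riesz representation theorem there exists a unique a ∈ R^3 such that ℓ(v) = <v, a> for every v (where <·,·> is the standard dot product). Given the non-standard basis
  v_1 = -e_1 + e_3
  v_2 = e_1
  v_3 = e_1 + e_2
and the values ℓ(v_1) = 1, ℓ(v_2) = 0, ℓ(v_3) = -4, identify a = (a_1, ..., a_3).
a = (0, -4, 1)

Write a = (a_1, ..., a_3) in the standard basis. For each basis vector v_i, ℓ(v_i) = <v_i, a> is a linear equation in the a_j's. Collect the n equations into a matrix system V a = ℓ, where row i of V is v_i (expressed in the standard basis). Since V is invertible (lower-triangular with 1s on the diagonal, up to permutation), solve by back-substitution:
  V =
[[-1, 0, 1],
 [1, 0, 0],
 [1, 1, 0]]
  V a = (1, 0, -4)
Solving gives a = (0, -4, 1).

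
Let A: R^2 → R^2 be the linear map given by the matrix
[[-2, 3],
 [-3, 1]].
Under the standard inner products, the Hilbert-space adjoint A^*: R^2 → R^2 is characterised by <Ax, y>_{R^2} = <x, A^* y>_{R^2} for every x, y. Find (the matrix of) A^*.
A^* = A^T =
[[-2, -3],
 [3, 1]]

For real matrices with standard dot products, the defining identity <Ax, y> = <x, A^* y> gives (Ax)^T y = x^T (A^*) y, i.e. x^T A^T y = x^T (A^*) y. Since this holds for all x, y, we must have A^* = A^T. Therefore
A^* =
[[-2, -3],
 [3, 1]].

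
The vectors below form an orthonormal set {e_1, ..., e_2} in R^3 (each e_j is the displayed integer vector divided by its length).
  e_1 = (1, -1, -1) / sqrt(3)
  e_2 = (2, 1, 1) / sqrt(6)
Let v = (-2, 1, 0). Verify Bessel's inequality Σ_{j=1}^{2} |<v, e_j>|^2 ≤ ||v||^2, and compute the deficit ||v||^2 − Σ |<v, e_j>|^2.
Σ |<v, e_j>|^2 = 9/2; ||v||^2 = 5; deficit = 1/2

Write each e_j = u_j / sqrt(<u_j, u_j>) where u_j is the displayed integer vector. Then <v, e_j> = <v, u_j> / sqrt(<u_j, u_j>), so |<v, e_j>|^2 = <v, u_j>^2 / <u_j, u_j>.
Coefficients: <v, e_1> = -3/sqrt(3), <v, e_2> = -3/sqrt(6).
Square and sum: Σ |<v, e_j>|^2 = 9/2.
Compute ||v||^2 = v·v = 5.
Deficit = 5 − 9/2 = 1/2 ≥ 0, confirming Bessel's inequality. (The deficit equals ||v − Σ <v,e_j> e_j||^2, the squared distance from v to span{e_j}.)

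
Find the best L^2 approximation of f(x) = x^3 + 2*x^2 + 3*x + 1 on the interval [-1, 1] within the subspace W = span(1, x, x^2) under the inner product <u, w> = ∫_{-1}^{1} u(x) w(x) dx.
g(x) = 2*x^2 + 18*x/5 + 1

The best approximation g ∈ W is the orthogonal projection of f onto W. Writing g = a_0 + a_1 x + a_2 x^2, the coefficients solve the normal equations G · a = b where
  G_{ij} = <φ_i, φ_j> and b_i = <f, φ_i>, with φ_0 = 1, φ_1 = x, φ_2 = x^2.
G =
  [2, 0, 2/3]
  [0, 2/3, 0]
  [2/3, 0, 2/5],
b = (10/3, 12/5, 22/15).
Solving gives a_0 = 1, a_1 = 18/5, a_2 = 2, so
  g(x) = 2*x^2 + 18*x/5 + 1.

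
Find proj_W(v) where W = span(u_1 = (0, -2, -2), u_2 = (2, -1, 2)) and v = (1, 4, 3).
proj_W(v) = (2/17, 58/17, 61/17)

Set up U = [u_1 | ... | u_2] ∈ R^(3×2). The projector onto W = col(U) is P = U (U^T U)^(-1) U^T.
Compute U^T U =
  [8, -2]
  [-2, 9],
and U^T v = (-14, 4).
Solve U^T U · c = U^T v for the coefficients: c = (-59/34, 1/17). The projection is proj_W(v) = U c.
Check: (v - proj_W(v)) · u_1 = 0  (should be 0).
Check: (v - proj_W(v)) · u_2 = 0  (should be 0).
Result: proj_W(v) = (2/17, 58/17, 61/17).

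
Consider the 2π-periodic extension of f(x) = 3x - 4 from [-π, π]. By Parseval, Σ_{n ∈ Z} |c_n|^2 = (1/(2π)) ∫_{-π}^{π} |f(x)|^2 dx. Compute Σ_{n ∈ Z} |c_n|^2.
Σ |c_n|^2 = 3π^2 + 16

Expand and integrate term by term over [-π, π]:
  ∫ (3x)^2 dx = 9·(2π^3/3); ∫ 2·3·(-4)·x dx = 0 (odd integrand); ∫ (-4)^2 dx = 16·2π.
So (1/(2π)) ∫_{-π}^{π} (3x - 4)^2 dx = 9π^2/3 + 16 = 3π^2 + 16.
Parseval ⇒ Σ |c_n|^2 = 3π^2 + 16.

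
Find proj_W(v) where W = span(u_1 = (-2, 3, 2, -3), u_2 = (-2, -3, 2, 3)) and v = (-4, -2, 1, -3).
proj_W(v) = (-5/2, 1/2, 5/2, -1/2)

Set up U = [u_1 | ... | u_2] ∈ R^(4×2). The projector onto W = col(U) is P = U (U^T U)^(-1) U^T.
Compute U^T U =
  [26, -10]
  [-10, 26],
and U^T v = (13, 7).
Solve U^T U · c = U^T v for the coefficients: c = (17/24, 13/24). The projection is proj_W(v) = U c.
Check: (v - proj_W(v)) · u_1 = 0  (should be 0).
Check: (v - proj_W(v)) · u_2 = 0  (should be 0).
Result: proj_W(v) = (-5/2, 1/2, 5/2, -1/2).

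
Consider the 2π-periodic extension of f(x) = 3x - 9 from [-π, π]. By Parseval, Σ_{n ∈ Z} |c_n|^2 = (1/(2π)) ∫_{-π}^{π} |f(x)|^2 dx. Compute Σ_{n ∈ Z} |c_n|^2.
Σ |c_n|^2 = 3π^2 + 81

Expand and integrate term by term over [-π, π]:
  ∫ (3x)^2 dx = 9·(2π^3/3); ∫ 2·3·(-9)·x dx = 0 (odd integrand); ∫ (-9)^2 dx = 81·2π.
So (1/(2π)) ∫_{-π}^{π} (3x - 9)^2 dx = 9π^2/3 + 81 = 3π^2 + 81.
Parseval ⇒ Σ |c_n|^2 = 3π^2 + 81.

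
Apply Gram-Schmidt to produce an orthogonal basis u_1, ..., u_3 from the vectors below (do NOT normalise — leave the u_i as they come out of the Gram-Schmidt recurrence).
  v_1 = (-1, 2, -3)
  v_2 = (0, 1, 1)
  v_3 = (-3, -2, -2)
Orthogonal basis:
  u_1 = (-1, 2, -3)
  u_2 = (-1/14, 8/7, 11/14)
  u_3 = (-25/9, -5/9, 5/9)

Apply the Gram-Schmidt recurrence
  u_1 = v_1
  u_i = v_i − Σ_{j<i} ((v_i · u_j) / (u_j · u_j)) · u_j.

Step by step this gives:
  u_1 = (-1, 2, -3)
  u_2 = (-1/14, 8/7, 11/14)
  u_3 = (-25/9, -5/9, 5/9)

Orthogonality check:
  u_2 · u_1 = 0 (should be 0)
  u_3 · u_1 = 0 (should be 0)
  u_3 · u_2 = 0 (should be 0)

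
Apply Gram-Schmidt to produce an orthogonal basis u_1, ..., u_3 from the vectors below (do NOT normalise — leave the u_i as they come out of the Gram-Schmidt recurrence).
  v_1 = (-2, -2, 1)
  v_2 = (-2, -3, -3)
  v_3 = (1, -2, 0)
Orthogonal basis:
  u_1 = (-2, -2, 1)
  u_2 = (-4/9, -13/9, -34/9)
  u_3 = (225/149, -200/149, 50/149)

Apply the Gram-Schmidt recurrence
  u_1 = v_1
  u_i = v_i − Σ_{j<i} ((v_i · u_j) / (u_j · u_j)) · u_j.

Step by step this gives:
  u_1 = (-2, -2, 1)
  u_2 = (-4/9, -13/9, -34/9)
  u_3 = (225/149, -200/149, 50/149)

Orthogonality check:
  u_2 · u_1 = 0 (should be 0)
  u_3 · u_1 = 0 (should be 0)
  u_3 · u_2 = 0 (should be 0)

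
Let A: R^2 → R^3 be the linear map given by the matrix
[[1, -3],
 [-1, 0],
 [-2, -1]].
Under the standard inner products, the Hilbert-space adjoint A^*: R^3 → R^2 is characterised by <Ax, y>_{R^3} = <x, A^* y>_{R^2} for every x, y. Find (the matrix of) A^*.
A^* = A^T =
[[1, -1, -2],
 [-3, 0, -1]]

For real matrices with standard dot products, the defining identity <Ax, y> = <x, A^* y> gives (Ax)^T y = x^T (A^*) y, i.e. x^T A^T y = x^T (A^*) y. Since this holds for all x, y, we must have A^* = A^T. Therefore
A^* =
[[1, -1, -2],
 [-3, 0, -1]].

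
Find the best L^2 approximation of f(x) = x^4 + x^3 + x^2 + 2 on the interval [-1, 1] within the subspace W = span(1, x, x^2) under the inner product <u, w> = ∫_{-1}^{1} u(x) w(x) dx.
g(x) = 13*x^2/7 + 3*x/5 + 67/35

The best approximation g ∈ W is the orthogonal projection of f onto W. Writing g = a_0 + a_1 x + a_2 x^2, the coefficients solve the normal equations G · a = b where
  G_{ij} = <φ_i, φ_j> and b_i = <f, φ_i>, with φ_0 = 1, φ_1 = x, φ_2 = x^2.
G =
  [2, 0, 2/3]
  [0, 2/3, 0]
  [2/3, 0, 2/5],
b = (76/15, 2/5, 212/105).
Solving gives a_0 = 67/35, a_1 = 3/5, a_2 = 13/7, so
  g(x) = 13*x^2/7 + 3*x/5 + 67/35.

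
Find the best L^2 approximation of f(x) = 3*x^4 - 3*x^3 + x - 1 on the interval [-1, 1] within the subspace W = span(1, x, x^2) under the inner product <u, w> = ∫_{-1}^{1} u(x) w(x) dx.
g(x) = 18*x^2/7 - 4*x/5 - 44/35

The best approximation g ∈ W is the orthogonal projection of f onto W. Writing g = a_0 + a_1 x + a_2 x^2, the coefficients solve the normal equations G · a = b where
  G_{ij} = <φ_i, φ_j> and b_i = <f, φ_i>, with φ_0 = 1, φ_1 = x, φ_2 = x^2.
G =
  [2, 0, 2/3]
  [0, 2/3, 0]
  [2/3, 0, 2/5],
b = (-4/5, -8/15, 4/21).
Solving gives a_0 = -44/35, a_1 = -4/5, a_2 = 18/7, so
  g(x) = 18*x^2/7 - 4*x/5 - 44/35.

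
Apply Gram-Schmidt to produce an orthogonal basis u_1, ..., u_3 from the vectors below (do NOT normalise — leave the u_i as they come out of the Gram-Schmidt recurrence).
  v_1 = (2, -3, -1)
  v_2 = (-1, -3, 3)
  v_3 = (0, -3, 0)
Orthogonal basis:
  u_1 = (2, -3, -1)
  u_2 = (-11/7, -15/7, 23/7)
  u_3 = (-18/25, -3/10, -27/50)

Apply the Gram-Schmidt recurrence
  u_1 = v_1
  u_i = v_i − Σ_{j<i} ((v_i · u_j) / (u_j · u_j)) · u_j.

Step by step this gives:
  u_1 = (2, -3, -1)
  u_2 = (-11/7, -15/7, 23/7)
  u_3 = (-18/25, -3/10, -27/50)

Orthogonality check:
  u_2 · u_1 = 0 (should be 0)
  u_3 · u_1 = 0 (should be 0)
  u_3 · u_2 = 0 (should be 0)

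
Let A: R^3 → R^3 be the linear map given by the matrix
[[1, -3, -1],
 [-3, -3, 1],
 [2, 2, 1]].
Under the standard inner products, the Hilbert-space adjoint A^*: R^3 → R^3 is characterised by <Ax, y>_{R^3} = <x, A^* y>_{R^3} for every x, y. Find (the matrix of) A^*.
A^* = A^T =
[[1, -3, 2],
 [-3, -3, 2],
 [-1, 1, 1]]

For real matrices with standard dot products, the defining identity <Ax, y> = <x, A^* y> gives (Ax)^T y = x^T (A^*) y, i.e. x^T A^T y = x^T (A^*) y. Since this holds for all x, y, we must have A^* = A^T. Therefore
A^* =
[[1, -3, 2],
 [-3, -3, 2],
 [-1, 1, 1]].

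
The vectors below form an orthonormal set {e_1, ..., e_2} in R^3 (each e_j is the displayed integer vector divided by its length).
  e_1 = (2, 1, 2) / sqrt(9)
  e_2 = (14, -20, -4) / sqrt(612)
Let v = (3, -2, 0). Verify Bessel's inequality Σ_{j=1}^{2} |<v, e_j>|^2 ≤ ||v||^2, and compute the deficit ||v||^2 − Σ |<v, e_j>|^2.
Σ |<v, e_j>|^2 = 217/17; ||v||^2 = 13; deficit = 4/17

Write each e_j = u_j / sqrt(<u_j, u_j>) where u_j is the displayed integer vector. Then <v, e_j> = <v, u_j> / sqrt(<u_j, u_j>), so |<v, e_j>|^2 = <v, u_j>^2 / <u_j, u_j>.
Coefficients: <v, e_1> = 4/sqrt(9), <v, e_2> = 82/sqrt(612).
Square and sum: Σ |<v, e_j>|^2 = 217/17.
Compute ||v||^2 = v·v = 13.
Deficit = 13 − 217/17 = 4/17 ≥ 0, confirming Bessel's inequality. (The deficit equals ||v − Σ <v,e_j> e_j||^2, the squared distance from v to span{e_j}.)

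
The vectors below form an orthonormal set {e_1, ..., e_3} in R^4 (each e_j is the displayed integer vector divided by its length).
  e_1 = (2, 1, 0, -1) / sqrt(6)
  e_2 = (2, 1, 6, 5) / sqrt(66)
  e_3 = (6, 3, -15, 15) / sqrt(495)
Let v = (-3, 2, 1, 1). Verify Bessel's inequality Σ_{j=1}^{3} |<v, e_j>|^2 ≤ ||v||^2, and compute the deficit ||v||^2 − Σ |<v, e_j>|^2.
Σ |<v, e_j>|^2 = 26/5; ||v||^2 = 15; deficit = 49/5

Write each e_j = u_j / sqrt(<u_j, u_j>) where u_j is the displayed integer vector. Then <v, e_j> = <v, u_j> / sqrt(<u_j, u_j>), so |<v, e_j>|^2 = <v, u_j>^2 / <u_j, u_j>.
Coefficients: <v, e_1> = -5/sqrt(6), <v, e_2> = 7/sqrt(66), <v, e_3> = -12/sqrt(495).
Square and sum: Σ |<v, e_j>|^2 = 26/5.
Compute ||v||^2 = v·v = 15.
Deficit = 15 − 26/5 = 49/5 ≥ 0, confirming Bessel's inequality. (The deficit equals ||v − Σ <v,e_j> e_j||^2, the squared distance from v to span{e_j}.)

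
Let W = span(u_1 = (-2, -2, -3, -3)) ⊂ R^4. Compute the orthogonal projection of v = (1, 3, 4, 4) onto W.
proj_W(v) = (32/13, 32/13, 48/13, 48/13)

Set up U = [u_1 | ... | u_1] ∈ R^(4×1). The projector onto W = col(U) is P = U (U^T U)^(-1) U^T.
Compute U^T U =
  [26],
and U^T v = (-32).
Solve U^T U · c = U^T v for the coefficients: c = (-16/13). The projection is proj_W(v) = U c.
Check: (v - proj_W(v)) · u_1 = 0  (should be 0).
Result: proj_W(v) = (32/13, 32/13, 48/13, 48/13).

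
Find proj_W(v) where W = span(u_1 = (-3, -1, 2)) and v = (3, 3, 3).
proj_W(v) = (9/7, 3/7, -6/7)

Set up U = [u_1 | ... | u_1] ∈ R^(3×1). The projector onto W = col(U) is P = U (U^T U)^(-1) U^T.
Compute U^T U =
  [14],
and U^T v = (-6).
Solve U^T U · c = U^T v for the coefficients: c = (-3/7). The projection is proj_W(v) = U c.
Check: (v - proj_W(v)) · u_1 = 0  (should be 0).
Result: proj_W(v) = (9/7, 3/7, -6/7).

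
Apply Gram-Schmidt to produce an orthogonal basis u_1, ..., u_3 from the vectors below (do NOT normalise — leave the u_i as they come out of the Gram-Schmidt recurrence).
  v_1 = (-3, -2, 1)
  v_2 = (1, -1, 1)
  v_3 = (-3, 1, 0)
Orthogonal basis:
  u_1 = (-3, -2, 1)
  u_2 = (1, -1, 1)
  u_3 = (-1/6, 2/3, 5/6)

Apply the Gram-Schmidt recurrence
  u_1 = v_1
  u_i = v_i − Σ_{j<i} ((v_i · u_j) / (u_j · u_j)) · u_j.

Step by step this gives:
  u_1 = (-3, -2, 1)
  u_2 = (1, -1, 1)
  u_3 = (-1/6, 2/3, 5/6)

Orthogonality check:
  u_2 · u_1 = 0 (should be 0)
  u_3 · u_1 = 0 (should be 0)
  u_3 · u_2 = 0 (should be 0)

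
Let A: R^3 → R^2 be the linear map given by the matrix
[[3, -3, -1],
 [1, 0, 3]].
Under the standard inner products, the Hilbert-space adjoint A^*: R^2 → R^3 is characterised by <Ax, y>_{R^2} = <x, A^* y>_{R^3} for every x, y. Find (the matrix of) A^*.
A^* = A^T =
[[3, 1],
 [-3, 0],
 [-1, 3]]

For real matrices with standard dot products, the defining identity <Ax, y> = <x, A^* y> gives (Ax)^T y = x^T (A^*) y, i.e. x^T A^T y = x^T (A^*) y. Since this holds for all x, y, we must have A^* = A^T. Therefore
A^* =
[[3, 1],
 [-3, 0],
 [-1, 3]].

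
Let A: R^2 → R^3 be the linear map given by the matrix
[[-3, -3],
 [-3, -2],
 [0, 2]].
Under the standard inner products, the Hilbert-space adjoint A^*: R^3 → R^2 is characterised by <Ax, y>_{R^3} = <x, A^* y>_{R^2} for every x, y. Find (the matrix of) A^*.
A^* = A^T =
[[-3, -3, 0],
 [-3, -2, 2]]

For real matrices with standard dot products, the defining identity <Ax, y> = <x, A^* y> gives (Ax)^T y = x^T (A^*) y, i.e. x^T A^T y = x^T (A^*) y. Since this holds for all x, y, we must have A^* = A^T. Therefore
A^* =
[[-3, -3, 0],
 [-3, -2, 2]].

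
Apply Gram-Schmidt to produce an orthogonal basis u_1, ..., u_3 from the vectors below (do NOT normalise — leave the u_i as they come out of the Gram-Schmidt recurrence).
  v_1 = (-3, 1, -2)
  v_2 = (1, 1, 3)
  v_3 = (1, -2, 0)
Orthogonal basis:
  u_1 = (-3, 1, -2)
  u_2 = (-5/7, 11/7, 13/7)
  u_3 = (-1/2, -7/10, 2/5)

Apply the Gram-Schmidt recurrence
  u_1 = v_1
  u_i = v_i − Σ_{j<i} ((v_i · u_j) / (u_j · u_j)) · u_j.

Step by step this gives:
  u_1 = (-3, 1, -2)
  u_2 = (-5/7, 11/7, 13/7)
  u_3 = (-1/2, -7/10, 2/5)

Orthogonality check:
  u_2 · u_1 = 0 (should be 0)
  u_3 · u_1 = 0 (should be 0)
  u_3 · u_2 = 0 (should be 0)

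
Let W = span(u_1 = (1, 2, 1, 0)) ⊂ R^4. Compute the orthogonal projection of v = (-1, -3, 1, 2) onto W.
proj_W(v) = (-1, -2, -1, 0)

Set up U = [u_1 | ... | u_1] ∈ R^(4×1). The projector onto W = col(U) is P = U (U^T U)^(-1) U^T.
Compute U^T U =
  [6],
and U^T v = (-6).
Solve U^T U · c = U^T v for the coefficients: c = (-1). The projection is proj_W(v) = U c.
Check: (v - proj_W(v)) · u_1 = 0  (should be 0).
Result: proj_W(v) = (-1, -2, -1, 0).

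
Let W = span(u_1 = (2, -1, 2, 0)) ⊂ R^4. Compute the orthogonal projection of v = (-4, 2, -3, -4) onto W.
proj_W(v) = (-32/9, 16/9, -32/9, 0)

Set up U = [u_1 | ... | u_1] ∈ R^(4×1). The projector onto W = col(U) is P = U (U^T U)^(-1) U^T.
Compute U^T U =
  [9],
and U^T v = (-16).
Solve U^T U · c = U^T v for the coefficients: c = (-16/9). The projection is proj_W(v) = U c.
Check: (v - proj_W(v)) · u_1 = 0  (should be 0).
Result: proj_W(v) = (-32/9, 16/9, -32/9, 0).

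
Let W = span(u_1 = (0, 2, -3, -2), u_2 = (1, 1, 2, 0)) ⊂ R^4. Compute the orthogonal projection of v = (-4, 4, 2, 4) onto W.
proj_W(v) = (22/43, 2/43, 74/43, 20/43)

Set up U = [u_1 | ... | u_2] ∈ R^(4×2). The projector onto W = col(U) is P = U (U^T U)^(-1) U^T.
Compute U^T U =
  [17, -4]
  [-4, 6],
and U^T v = (-6, 4).
Solve U^T U · c = U^T v for the coefficients: c = (-10/43, 22/43). The projection is proj_W(v) = U c.
Check: (v - proj_W(v)) · u_1 = 0  (should be 0).
Check: (v - proj_W(v)) · u_2 = 0  (should be 0).
Result: proj_W(v) = (22/43, 2/43, 74/43, 20/43).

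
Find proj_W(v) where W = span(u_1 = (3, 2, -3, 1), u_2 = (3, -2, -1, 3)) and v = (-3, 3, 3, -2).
proj_W(v) = (-57/17, 5/3, 143/102, -313/102)

Set up U = [u_1 | ... | u_2] ∈ R^(4×2). The projector onto W = col(U) is P = U (U^T U)^(-1) U^T.
Compute U^T U =
  [23, 11]
  [11, 23],
and U^T v = (-14, -24).
Solve U^T U · c = U^T v for the coefficients: c = (-29/204, -199/204). The projection is proj_W(v) = U c.
Check: (v - proj_W(v)) · u_1 = 0  (should be 0).
Check: (v - proj_W(v)) · u_2 = 0  (should be 0).
Result: proj_W(v) = (-57/17, 5/3, 143/102, -313/102).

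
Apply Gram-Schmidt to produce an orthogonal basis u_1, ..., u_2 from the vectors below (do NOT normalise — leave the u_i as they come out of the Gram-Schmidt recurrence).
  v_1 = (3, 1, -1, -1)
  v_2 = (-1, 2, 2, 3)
Orthogonal basis:
  u_1 = (3, 1, -1, -1)
  u_2 = (1/2, 5/2, 3/2, 5/2)

Apply the Gram-Schmidt recurrence
  u_1 = v_1
  u_i = v_i − Σ_{j<i} ((v_i · u_j) / (u_j · u_j)) · u_j.

Step by step this gives:
  u_1 = (3, 1, -1, -1)
  u_2 = (1/2, 5/2, 3/2, 5/2)

Orthogonality check:
  u_2 · u_1 = 0 (should be 0)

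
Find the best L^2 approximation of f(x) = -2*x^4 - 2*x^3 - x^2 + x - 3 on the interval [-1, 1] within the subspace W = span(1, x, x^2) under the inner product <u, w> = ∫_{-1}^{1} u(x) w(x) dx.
g(x) = -19*x^2/7 - x/5 - 99/35

The best approximation g ∈ W is the orthogonal projection of f onto W. Writing g = a_0 + a_1 x + a_2 x^2, the coefficients solve the normal equations G · a = b where
  G_{ij} = <φ_i, φ_j> and b_i = <f, φ_i>, with φ_0 = 1, φ_1 = x, φ_2 = x^2.
G =
  [2, 0, 2/3]
  [0, 2/3, 0]
  [2/3, 0, 2/5],
b = (-112/15, -2/15, -104/35).
Solving gives a_0 = -99/35, a_1 = -1/5, a_2 = -19/7, so
  g(x) = -19*x^2/7 - x/5 - 99/35.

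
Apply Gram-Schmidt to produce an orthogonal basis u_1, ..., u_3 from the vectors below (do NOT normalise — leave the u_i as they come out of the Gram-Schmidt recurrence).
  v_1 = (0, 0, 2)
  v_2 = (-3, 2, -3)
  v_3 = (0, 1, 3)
Orthogonal basis:
  u_1 = (0, 0, 2)
  u_2 = (-3, 2, 0)
  u_3 = (6/13, 9/13, 0)

Apply the Gram-Schmidt recurrence
  u_1 = v_1
  u_i = v_i − Σ_{j<i} ((v_i · u_j) / (u_j · u_j)) · u_j.

Step by step this gives:
  u_1 = (0, 0, 2)
  u_2 = (-3, 2, 0)
  u_3 = (6/13, 9/13, 0)

Orthogonality check:
  u_2 · u_1 = 0 (should be 0)
  u_3 · u_1 = 0 (should be 0)
  u_3 · u_2 = 0 (should be 0)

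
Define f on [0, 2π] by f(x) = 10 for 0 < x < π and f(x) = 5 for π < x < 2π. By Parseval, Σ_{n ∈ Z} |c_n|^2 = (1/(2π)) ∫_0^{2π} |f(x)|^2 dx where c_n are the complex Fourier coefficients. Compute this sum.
Σ |c_n|^2 = 125/2

Parseval equates the L^2 energy of f (normalised by 1/(2π)) with the ℓ^2 sum of its Fourier coefficients: (1/(2π)) ∫_0^{2π} |f|^2 = Σ |c_n|^2.
Compute the left side: (1/(2π)) [∫_0^π 10^2 dx + ∫_π^{2π} 5^2 dx] = (1/(2π)) · (100π + 25π) = (100 + 25)/2 = 125/2.
So Σ_{n ∈ Z} |c_n|^2 = 125/2.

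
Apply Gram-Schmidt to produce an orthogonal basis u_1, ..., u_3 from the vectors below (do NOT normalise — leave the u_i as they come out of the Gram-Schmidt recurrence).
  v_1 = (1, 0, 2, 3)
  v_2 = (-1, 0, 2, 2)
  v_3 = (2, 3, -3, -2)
Orthogonal basis:
  u_1 = (1, 0, 2, 3)
  u_2 = (-23/14, 0, 5/7, 1/14)
  u_3 = (-2/15, 3, -1/3, 4/15)

Apply the Gram-Schmidt recurrence
  u_1 = v_1
  u_i = v_i − Σ_{j<i} ((v_i · u_j) / (u_j · u_j)) · u_j.

Step by step this gives:
  u_1 = (1, 0, 2, 3)
  u_2 = (-23/14, 0, 5/7, 1/14)
  u_3 = (-2/15, 3, -1/3, 4/15)

Orthogonality check:
  u_2 · u_1 = 0 (should be 0)
  u_3 · u_1 = 0 (should be 0)
  u_3 · u_2 = 0 (should be 0)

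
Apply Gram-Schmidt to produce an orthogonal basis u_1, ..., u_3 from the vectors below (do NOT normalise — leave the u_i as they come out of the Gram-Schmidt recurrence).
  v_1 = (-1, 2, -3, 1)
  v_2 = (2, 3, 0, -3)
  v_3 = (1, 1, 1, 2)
Orthogonal basis:
  u_1 = (-1, 2, -3, 1)
  u_2 = (31/15, 43/15, 1/5, -46/15)
  u_3 = (360/329, 372/329, 332/329, 612/329)

Apply the Gram-Schmidt recurrence
  u_1 = v_1
  u_i = v_i − Σ_{j<i} ((v_i · u_j) / (u_j · u_j)) · u_j.

Step by step this gives:
  u_1 = (-1, 2, -3, 1)
  u_2 = (31/15, 43/15, 1/5, -46/15)
  u_3 = (360/329, 372/329, 332/329, 612/329)

Orthogonality check:
  u_2 · u_1 = 0 (should be 0)
  u_3 · u_1 = 0 (should be 0)
  u_3 · u_2 = 0 (should be 0)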